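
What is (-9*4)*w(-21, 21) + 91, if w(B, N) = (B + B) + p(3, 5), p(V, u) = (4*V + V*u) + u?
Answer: 451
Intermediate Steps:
p(V, u) = u + 4*V + V*u
w(B, N) = 32 + 2*B (w(B, N) = (B + B) + (5 + 4*3 + 3*5) = 2*B + (5 + 12 + 15) = 2*B + 32 = 32 + 2*B)
(-9*4)*w(-21, 21) + 91 = (-9*4)*(32 + 2*(-21)) + 91 = -36*(32 - 42) + 91 = -36*(-10) + 91 = 360 + 91 = 451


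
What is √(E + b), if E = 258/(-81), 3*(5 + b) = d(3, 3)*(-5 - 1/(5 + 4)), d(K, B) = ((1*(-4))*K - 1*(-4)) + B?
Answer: √3/3 ≈ 0.57735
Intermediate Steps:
d(K, B) = 4 + B - 4*K (d(K, B) = (-4*K + 4) + B = (4 - 4*K) + B = 4 + B - 4*K)
b = 95/27 (b = -5 + ((4 + 3 - 4*3)*(-5 - 1/(5 + 4)))/3 = -5 + ((4 + 3 - 12)*(-5 - 1/9))/3 = -5 + (-5*(-5 - 1*⅑))/3 = -5 + (-5*(-5 - ⅑))/3 = -5 + (-5*(-46/9))/3 = -5 + (⅓)*(230/9) = -5 + 230/27 = 95/27 ≈ 3.5185)
E = -86/27 (E = 258*(-1/81) = -86/27 ≈ -3.1852)
√(E + b) = √(-86/27 + 95/27) = √(⅓) = √3/3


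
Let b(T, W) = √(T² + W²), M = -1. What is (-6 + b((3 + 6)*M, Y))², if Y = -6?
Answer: 153 - 36*√13 ≈ 23.200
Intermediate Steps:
(-6 + b((3 + 6)*M, Y))² = (-6 + √(((3 + 6)*(-1))² + (-6)²))² = (-6 + √((9*(-1))² + 36))² = (-6 + √((-9)² + 36))² = (-6 + √(81 + 36))² = (-6 + √117)² = (-6 + 3*√13)²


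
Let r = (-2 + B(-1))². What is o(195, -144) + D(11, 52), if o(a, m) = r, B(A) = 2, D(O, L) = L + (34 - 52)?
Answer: 34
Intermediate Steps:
D(O, L) = -18 + L (D(O, L) = L - 18 = -18 + L)
r = 0 (r = (-2 + 2)² = 0² = 0)
o(a, m) = 0
o(195, -144) + D(11, 52) = 0 + (-18 + 52) = 0 + 34 = 34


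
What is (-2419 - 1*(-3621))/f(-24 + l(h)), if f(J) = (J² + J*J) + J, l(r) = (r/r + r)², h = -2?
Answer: 1202/1035 ≈ 1.1614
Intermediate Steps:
l(r) = (1 + r)²
f(J) = J + 2*J² (f(J) = (J² + J²) + J = 2*J² + J = J + 2*J²)
(-2419 - 1*(-3621))/f(-24 + l(h)) = (-2419 - 1*(-3621))/(((-24 + (1 - 2)²)*(1 + 2*(-24 + (1 - 2)²)))) = (-2419 + 3621)/(((-24 + (-1)²)*(1 + 2*(-24 + (-1)²)))) = 1202/(((-24 + 1)*(1 + 2*(-24 + 1)))) = 1202/((-23*(1 + 2*(-23)))) = 1202/((-23*(1 - 46))) = 1202/((-23*(-45))) = 1202/1035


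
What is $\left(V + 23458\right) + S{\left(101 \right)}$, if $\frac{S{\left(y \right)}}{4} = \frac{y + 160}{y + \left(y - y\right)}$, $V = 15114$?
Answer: $\frac{3896816}{101} \approx 38582.0$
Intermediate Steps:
$S{\left(y \right)} = \frac{4 \left(160 + y\right)}{y}$ ($S{\left(y \right)} = 4 \frac{y + 160}{y + \left(y - y\right)} = 4 \frac{160 + y}{y + 0} = 4 \frac{160 + y}{y} = \frac{4 \left(160 + y\right)}{y}$)
$\left(V + 23458\right) + S{\left(101 \right)} = \left(15114 + 23458\right) + \left(4 + \frac{640}{101}\right) = 38572 + \left(4 + 640 \cdot \frac{1}{101}\right) = 38572 + \left(4 + \frac{640}{101}\right) = 38572 + \frac{1044}{101} = \frac{3896816}{101}$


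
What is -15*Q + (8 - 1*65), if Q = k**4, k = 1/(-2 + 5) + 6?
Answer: -653144/27 ≈ -24191.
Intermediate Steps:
k = 19/3 (k = 1/3 + 6 = 19/3 ≈ 6.3333)
Q = 130321/81 (Q = (19/3)**4 = 130321/81 ≈ 1608.9)
-15*Q + (8 - 1*65) = -15*130321/81 + (8 - 1*65) = -651605/27 + (8 - 65) = -651605/27 - 57 = -653144/27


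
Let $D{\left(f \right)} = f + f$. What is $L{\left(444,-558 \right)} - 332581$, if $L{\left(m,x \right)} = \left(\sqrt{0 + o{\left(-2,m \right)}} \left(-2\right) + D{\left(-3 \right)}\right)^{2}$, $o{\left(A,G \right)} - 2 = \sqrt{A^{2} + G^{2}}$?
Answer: $-332581 + 4 \left(3 + \sqrt{2} \sqrt{1 + \sqrt{49285}}\right)^{2} \approx -3.3025 \cdot 10^{5}$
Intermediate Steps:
$D{\left(f \right)} = 2 f$
$o{\left(A,G \right)} = 2 + \sqrt{A^{2} + G^{2}}$
$L{\left(m,x \right)} = \left(-6 - 2 \sqrt{2 + \sqrt{4 + m^{2}}}\right)^{2}$ ($L{\left(m,x \right)} = \left(\sqrt{0 + \left(2 + \sqrt{\left(-2\right)^{2} + m^{2}}\right)} \left(-2\right) + 2 \left(-3\right)\right)^{2} = \left(\sqrt{0 + \left(2 + \sqrt{4 + m^{2}}\right)} \left(-2\right) - 6\right)^{2} = \left(\sqrt{2 + \sqrt{4 + m^{2}}} \left(-2\right) - 6\right)^{2} = \left(- 2 \sqrt{2 + \sqrt{4 + m^{2}}} - 6\right)^{2} = \left(-6 - 2 \sqrt{2 + \sqrt{4 + m^{2}}}\right)^{2}$)
$L{\left(444,-558 \right)} - 332581 = 4 \left(3 + \sqrt{2 + \sqrt{4 + 444^{2}}}\right)^{2} - 332581 = 4 \left(3 + \sqrt{2 + \sqrt{4 + 197136}}\right)^{2} - 332581 = 4 \left(3 + \sqrt{2 + \sqrt{197140}}\right)^{2} - 332581 = 4 \left(3 + \sqrt{2 + 2 \sqrt{49285}}\right)^{2} - 332581 = -332581 + 4 \left(3 + \sqrt{2 + 2 \sqrt{49285}}\right)^{2}$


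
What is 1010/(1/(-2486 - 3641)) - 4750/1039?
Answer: -6429617280/1039 ≈ -6.1883e+6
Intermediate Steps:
1010/(1/(-2486 - 3641)) - 4750/1039 = 1010/(1/(-6127)) - 4750*1/1039 = 1010/(-1/6127) - 4750/1039 = 1010*(-6127) - 4750/1039 = -6188270 - 4750/1039 = -6429617280/1039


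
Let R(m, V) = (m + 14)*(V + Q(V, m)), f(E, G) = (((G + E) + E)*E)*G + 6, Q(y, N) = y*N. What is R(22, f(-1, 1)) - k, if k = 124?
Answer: 5672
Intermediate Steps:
Q(y, N) = N*y
f(E, G) = 6 + E*G*(G + 2*E) (f(E, G) = (((E + G) + E)*E)*G + 6 = ((G + 2*E)*E)*G + 6 = (E*(G + 2*E))*G + 6 = E*G*(G + 2*E) + 6 = 6 + E*G*(G + 2*E))
R(m, V) = (14 + m)*(V + V*m) (R(m, V) = (m + 14)*(V + m*V) = (14 + m)*(V + V*m))
R(22, f(-1, 1)) - k = (6 - 1*1**2 + 2*1*(-1)**2)*(14 + 22**2 + 15*22) - 1*124 = (6 - 1*1 + 2*1*1)*(14 + 484 + 330) - 124 = (6 - 1 + 2)*828 - 124 = 7*828 - 124 = 5796 - 124 = 5672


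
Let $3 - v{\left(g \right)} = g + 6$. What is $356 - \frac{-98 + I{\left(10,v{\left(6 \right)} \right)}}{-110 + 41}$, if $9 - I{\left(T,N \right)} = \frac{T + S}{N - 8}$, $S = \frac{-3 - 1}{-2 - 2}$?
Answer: $\frac{416086}{1173} \approx 354.72$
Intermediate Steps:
$S = 1$ ($S = - \frac{4}{-4} = \left(-4\right) \left(- \frac{1}{4}\right) = 1$)
$v{\left(g \right)} = -3 - g$ ($v{\left(g \right)} = 3 - \left(g + 6\right) = 3 - \left(6 + g\right) = -3 - g$)
$I{\left(T,N \right)} = 9 - \frac{1 + T}{-8 + N}$ ($I{\left(T,N \right)} = 9 - \frac{T + 1}{N - 8} = 9 - \frac{1 + T}{-8 + N}$)
$356 - \frac{-98 + I{\left(10,v{\left(6 \right)} \right)}}{-110 + 41} = 356 - \frac{-98 + \frac{-73 - 10 + 9 \left(-3 - 6\right)}{-8 - 9}}{-110 + 41} = 356 - \frac{-98 + \frac{-73 - 10 + 9 \left(-3 - 6\right)}{-8 - 9}}{-69} = 356 - \left(-98 + \frac{-73 - 10 + 9 \left(-9\right)}{-8 - 9}\right) \left(- \frac{1}{69}\right) = 356 - \left(-98 + \frac{-73 - 10 - 81}{-17}\right) \left(- \frac{1}{69}\right) = 356 - \left(-98 - - \frac{164}{17}\right) \left(- \frac{1}{69}\right) = 356 - \left(-98 + \frac{164}{17}\right) \left(- \frac{1}{69}\right) = 356 - \left(- \frac{1502}{17}\right) \left(- \frac{1}{69}\right) = 356 - \frac{1502}{1173} = \frac{416086}{1173}$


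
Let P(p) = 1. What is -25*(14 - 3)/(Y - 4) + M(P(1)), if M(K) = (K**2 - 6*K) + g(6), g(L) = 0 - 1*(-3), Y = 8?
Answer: -283/4 ≈ -70.750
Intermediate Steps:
g(L) = 3 (g(L) = 0 + 3 = 3)
M(K) = 3 + K**2 - 6*K (M(K) = (K**2 - 6*K) + 3 = 3 + K**2 - 6*K)
-25*(14 - 3)/(Y - 4) + M(P(1)) = -25*(14 - 3)/(8 - 4) + (3 + 1**2 - 6*1) = -275/4 + (3 + 1 - 6) = -275/4 - 2 = -283/4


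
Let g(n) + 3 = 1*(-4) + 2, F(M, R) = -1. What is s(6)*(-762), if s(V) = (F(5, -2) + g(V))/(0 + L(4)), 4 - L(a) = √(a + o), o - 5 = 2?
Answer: 18288/5 + 4572*√11/5 ≈ 6690.3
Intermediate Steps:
o = 7 (o = 5 + 2 = 7)
L(a) = 4 - √(7 + a) (L(a) = 4 - √(a + 7) = 4 - √(7 + a))
g(n) = -5 (g(n) = -3 + (1*(-4) + 2) = -3 + (-4 + 2) = -3 - 2 = -5)
s(V) = -6/(4 - √11) (s(V) = (-1 - 5)/(0 + (4 - √(7 + 4))) = -6/(0 + (4 - √11)) = -6/(4 - √11))
s(6)*(-762) = (-24/5 - 6*√11/5)*(-762) = 18288/5 + 4572*√11/5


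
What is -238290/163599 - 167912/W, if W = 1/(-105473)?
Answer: 965789375430978/54533 ≈ 1.7710e+10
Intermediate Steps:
W = -1/105473 ≈ -9.4811e-6
-238290/163599 - 167912/W = -238290/163599 - 167912/(-1/105473) = -238290*1/163599 - 167912*(-105473) = -79430/54533 + 17710182376 = 965789375430978/54533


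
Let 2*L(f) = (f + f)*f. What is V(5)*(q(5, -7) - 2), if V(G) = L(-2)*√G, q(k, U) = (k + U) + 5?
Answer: 4*√5 ≈ 8.9443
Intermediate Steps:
q(k, U) = 5 + U + k (q(k, U) = (U + k) + 5 = 5 + U + k)
L(f) = f² (L(f) = ((f + f)*f)/2 = ((2*f)*f)/2 = (2*f²)/2 = f²)
V(G) = 4*√G (V(G) = (-2)²*√G = 4*√G)
V(5)*(q(5, -7) - 2) = (4*√5)*((5 - 7 + 5) - 2) = (4*√5)*(3 - 2) = (4*√5)*1 = 4*√5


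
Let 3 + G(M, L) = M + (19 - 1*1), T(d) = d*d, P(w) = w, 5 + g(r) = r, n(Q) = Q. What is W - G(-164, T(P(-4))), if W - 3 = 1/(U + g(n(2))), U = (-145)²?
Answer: 3195345/21022 ≈ 152.00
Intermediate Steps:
g(r) = -5 + r
U = 21025
T(d) = d²
G(M, L) = 15 + M (G(M, L) = -3 + (M + (19 - 1*1)) = -3 + (M + (19 - 1)) = -3 + (M + 18) = -3 + (18 + M) = 15 + M)
W = 63067/21022 (W = 3 + 1/(21025 + (-5 + 2)) = 3 + 1/(21025 - 3) = 3 + 1/21022 = 63067/21022 ≈ 3.0000)
W - G(-164, T(P(-4))) = 63067/21022 - (15 - 164) = 63067/21022 - 1*(-149) = 63067/21022 + 149 = 3195345/21022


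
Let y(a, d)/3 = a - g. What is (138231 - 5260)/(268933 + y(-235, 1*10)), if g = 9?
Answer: 132971/268201 ≈ 0.49579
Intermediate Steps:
y(a, d) = -27 + 3*a (y(a, d) = 3*(a - 1*9) = 3*(a - 9) = 3*(-9 + a) = -27 + 3*a)
(138231 - 5260)/(268933 + y(-235, 1*10)) = (138231 - 5260)/(268933 + (-27 + 3*(-235))) = 132971/(268933 + (-27 - 705)) = 132971/(268933 - 732) = 132971/268201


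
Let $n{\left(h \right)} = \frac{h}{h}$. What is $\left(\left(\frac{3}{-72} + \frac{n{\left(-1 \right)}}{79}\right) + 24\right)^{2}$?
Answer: $\frac{2065611601}{3594816} \approx 574.61$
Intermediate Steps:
$n{\left(h \right)} = 1$
$\left(\left(\frac{3}{-72} + \frac{n{\left(-1 \right)}}{79}\right) + 24\right)^{2} = \left(\left(\frac{3}{-72} + 1 \cdot \frac{1}{79}\right) + 24\right)^{2} = \left(\left(3 \left(- \frac{1}{72}\right) + 1 \cdot \frac{1}{79}\right) + 24\right)^{2} = \left(\left(- \frac{1}{24} + \frac{1}{79}\right) + 24\right)^{2} = \left(- \frac{55}{1896} + 24\right)^{2} = \left(\frac{45449}{1896}\right)^{2} = \frac{2065611601}{3594816}$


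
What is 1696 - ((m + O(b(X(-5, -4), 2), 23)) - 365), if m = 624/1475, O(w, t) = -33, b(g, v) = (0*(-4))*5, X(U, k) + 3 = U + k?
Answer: 3088026/1475 ≈ 2093.6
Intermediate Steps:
X(U, k) = -3 + U + k (X(U, k) = -3 + (U + k) = -3 + U + k)
b(g, v) = 0 (b(g, v) = 0*5 = 0)
m = 624/1475 (m = 624*(1/1475) = 624/1475 ≈ 0.42305)
1696 - ((m + O(b(X(-5, -4), 2), 23)) - 365) = 1696 - ((624/1475 - 33) - 365) = 1696 - (-48051/1475 - 365) = 1696 - 1*(-586426/1475) = 1696 + 586426/1475 = 3088026/1475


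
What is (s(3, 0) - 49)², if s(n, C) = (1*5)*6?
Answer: 361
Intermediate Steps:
s(n, C) = 30 (s(n, C) = 5*6 = 30)
(s(3, 0) - 49)² = (30 - 49)² = (-19)² = 361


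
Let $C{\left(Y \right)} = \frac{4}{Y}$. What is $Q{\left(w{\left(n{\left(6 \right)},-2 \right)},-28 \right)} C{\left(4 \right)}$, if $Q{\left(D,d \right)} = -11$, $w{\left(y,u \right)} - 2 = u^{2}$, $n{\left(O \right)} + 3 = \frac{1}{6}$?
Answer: $-11$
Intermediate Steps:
$n{\left(O \right)} = - \frac{17}{6}$ ($n{\left(O \right)} = -3 + \frac{1}{6} = - \frac{17}{6}$)
$w{\left(y,u \right)} = 2 + u^{2}$
$Q{\left(w{\left(n{\left(6 \right)},-2 \right)},-28 \right)} C{\left(4 \right)} = - 11 \cdot \frac{4}{4} = - 11 \cdot 4 \cdot \frac{1}{4} = \left(-11\right) 1 = -11$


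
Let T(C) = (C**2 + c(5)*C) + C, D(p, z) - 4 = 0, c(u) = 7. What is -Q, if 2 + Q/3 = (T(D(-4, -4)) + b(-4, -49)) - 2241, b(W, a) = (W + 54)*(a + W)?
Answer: 14535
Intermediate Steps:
D(p, z) = 4 (D(p, z) = 4 + 0 = 4)
T(C) = C**2 + 8*C (T(C) = (C**2 + 7*C) + C = C**2 + 8*C)
b(W, a) = (54 + W)*(W + a)
Q = -14535 (Q = -6 + 3*((4*(8 + 4) + ((-4)**2 + 54*(-4) + 54*(-49) - 4*(-49))) - 2241) = -6 + 3*((4*12 + (16 - 216 - 2646 + 196)) - 2241) = -6 + 3*((48 - 2650) - 2241) = -6 + 3*(-2602 - 2241) = -6 + 3*(-4843) = -6 - 14529 = -14535)
-Q = -1*(-14535) = 14535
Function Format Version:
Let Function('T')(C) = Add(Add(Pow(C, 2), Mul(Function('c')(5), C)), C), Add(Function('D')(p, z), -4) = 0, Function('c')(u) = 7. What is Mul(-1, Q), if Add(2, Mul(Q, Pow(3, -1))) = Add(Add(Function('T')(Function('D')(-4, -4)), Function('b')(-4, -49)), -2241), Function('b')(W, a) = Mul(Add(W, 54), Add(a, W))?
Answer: 14535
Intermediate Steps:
Function('D')(p, z) = 4 (Function('D')(p, z) = Add(4, 0) = 4)
Function('T')(C) = Add(Pow(C, 2), Mul(8, C)) (Function('T')(C) = Add(Add(Pow(C, 2), Mul(7, C)), C) = Add(Pow(C, 2), Mul(8, C)))
Function('b')(W, a) = Mul(Add(54, W), Add(W, a))
Q = -14535 (Q = Add(-6, Mul(3, Add(Add(Mul(4, Add(8, 4)), Add(Pow(-4, 2), Mul(54, -4), Mul(54, -49), Mul(-4, -49))), -2241))) = Add(-6, Mul(3, Add(Add(Mul(4, 12), Add(16, -216, -2646, 196)), -2241))) = Add(-6, Mul(3, Add(Add(48, -2650), -2241))) = Add(-6, Mul(3, Add(-2602, -2241))) = Add(-6, Mul(3, -4843)) = Add(-6, -14529) = -14535)
Mul(-1, Q) = Mul(-1, -14535) = 14535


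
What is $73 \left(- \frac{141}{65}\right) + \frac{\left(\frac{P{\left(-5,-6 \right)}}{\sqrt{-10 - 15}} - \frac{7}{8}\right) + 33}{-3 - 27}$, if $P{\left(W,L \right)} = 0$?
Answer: $- \frac{99481}{624} \approx -159.42$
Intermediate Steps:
$73 \left(- \frac{141}{65}\right) + \frac{\left(\frac{P{\left(-5,-6 \right)}}{\sqrt{-10 - 15}} - \frac{7}{8}\right) + 33}{-3 - 27} = 73 \left(- \frac{141}{65}\right) + \frac{\left(\frac{0}{\sqrt{-10 - 15}} - \frac{7}{8}\right) + 33}{-3 - 27} = 73 \left(\left(-141\right) \frac{1}{65}\right) + \frac{\left(\frac{0}{\sqrt{-25}} - \frac{7}{8}\right) + 33}{-30} = 73 \left(- \frac{141}{65}\right) + \left(\left(\frac{0}{5 i} - \frac{7}{8}\right) + 33\right) \left(- \frac{1}{30}\right) = - \frac{10293}{65} + \left(\left(0 \left(- \frac{i}{5}\right) - \frac{7}{8}\right) + 33\right) \left(- \frac{1}{30}\right) = - \frac{10293}{65} + \left(\left(0 - \frac{7}{8}\right) + 33\right) \left(- \frac{1}{30}\right) = - \frac{10293}{65} + \left(- \frac{7}{8} + 33\right) \left(- \frac{1}{30}\right) = - \frac{10293}{65} + \frac{257}{8} \left(- \frac{1}{30}\right) = - \frac{10293}{65} - \frac{257}{240} = - \frac{99481}{624}$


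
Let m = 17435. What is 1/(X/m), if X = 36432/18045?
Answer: 3177925/368 ≈ 8635.7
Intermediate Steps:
X = 4048/2005 (X = 36432*(1/18045) = 4048/2005 ≈ 2.0190)
1/(X/m) = 1/((4048/2005)/17435) = 1/((4048/2005)*(1/17435)) = 1/(368/3177925) = 3177925/368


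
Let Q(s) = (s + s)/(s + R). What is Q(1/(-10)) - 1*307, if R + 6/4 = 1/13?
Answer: -30380/99 ≈ -306.87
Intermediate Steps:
R = -37/26 (R = -3/2 + 1/13 = -37/26 ≈ -1.4231)
Q(s) = 2*s/(-37/26 + s) (Q(s) = (s + s)/(s - 37/26) = (2*s)/(-37/26 + s) = 2*s/(-37/26 + s))
Q(1/(-10)) - 1*307 = 52/(-10*(-37 + 26/(-10))) - 1*307 = 52*(-1/10)/(-37 + 26*(-1/10)) - 307 = 52*(-1/10)/(-37 - 13/5) - 307 = 52*(-1/10)/(-198/5) - 307 = 52*(-1/10)*(-5/198) - 307 = 13/99 - 307 = -30380/99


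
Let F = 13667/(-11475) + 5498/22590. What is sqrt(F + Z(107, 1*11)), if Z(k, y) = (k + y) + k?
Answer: sqrt(8260756719603)/192015 ≈ 14.968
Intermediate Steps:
F = -2729422/2880225 (F = 13667*(-1/11475) + 5498*(1/22590) = -13667/11475 + 2749/11295 = -2729422/2880225 ≈ -0.94764)
Z(k, y) = y + 2*k
sqrt(F + Z(107, 1*11)) = sqrt(-2729422/2880225 + (1*11 + 2*107)) = sqrt(-2729422/2880225 + (11 + 214)) = sqrt(-2729422/2880225 + 225) = sqrt(645321203/2880225) = sqrt(8260756719603)/192015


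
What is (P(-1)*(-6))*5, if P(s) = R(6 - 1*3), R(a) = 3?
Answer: -90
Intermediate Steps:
P(s) = 3
(P(-1)*(-6))*5 = (3*(-6))*5 = -18*5 = -90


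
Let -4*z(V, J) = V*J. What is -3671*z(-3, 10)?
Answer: -55065/2 ≈ -27533.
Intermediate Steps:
z(V, J) = -J*V/4 (z(V, J) = -V*J/4 = -J*V/4)
-3671*z(-3, 10) = -(-3671)*10*(-3)/4 = -3671*15/2 = -55065/2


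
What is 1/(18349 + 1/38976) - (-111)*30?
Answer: 2381518220226/715170625 ≈ 3330.0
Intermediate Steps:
1/(18349 + 1/38976) - (-111)*30 = 1/(18349 + 1/38976) - 1*(-3330) = 1/(715170625/38976) + 3330 = 38976/715170625 + 3330 = 2381518220226/715170625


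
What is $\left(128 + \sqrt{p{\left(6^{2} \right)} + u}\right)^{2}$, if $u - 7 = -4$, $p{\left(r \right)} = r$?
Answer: $\left(128 + \sqrt{39}\right)^{2} \approx 18022.0$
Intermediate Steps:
$u = 3$ ($u = 7 - 4 = 3$)
$\left(128 + \sqrt{p{\left(6^{2} \right)} + u}\right)^{2} = \left(128 + \sqrt{6^{2} + 3}\right)^{2} = \left(128 + \sqrt{36 + 3}\right)^{2} = \left(128 + \sqrt{39}\right)^{2}$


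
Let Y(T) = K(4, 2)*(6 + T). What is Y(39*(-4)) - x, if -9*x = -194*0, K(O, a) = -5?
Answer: 750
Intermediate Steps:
Y(T) = -30 - 5*T (Y(T) = -5*(6 + T) = -30 - 5*T)
x = 0 (x = -(-194)*0/9 = -⅑*0 = 0)
Y(39*(-4)) - x = (-30 - 195*(-4)) - 1*0 = (-30 - 5*(-156)) + 0 = (-30 + 780) + 0 = 750 + 0 = 750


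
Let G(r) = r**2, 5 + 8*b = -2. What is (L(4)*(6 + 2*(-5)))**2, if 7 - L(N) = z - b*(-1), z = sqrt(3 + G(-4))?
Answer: 5185/4 - 252*sqrt(19) ≈ 197.81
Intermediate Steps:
b = -7/8 (b = -5/8 + (1/8)*(-2) = -5/8 - 1/4 = -7/8 ≈ -0.87500)
z = sqrt(19) (z = sqrt(3 + (-4)**2) = sqrt(3 + 16) = sqrt(19) ≈ 4.3589)
L(N) = 63/8 - sqrt(19) (L(N) = 7 - (sqrt(19) - (-7)*(-1)/8) = 7 - (sqrt(19) - 1*7/8) = 7 - (sqrt(19) - 7/8) = 7 - (-7/8 + sqrt(19)) = 7 + (7/8 - sqrt(19)) = 63/8 - sqrt(19))
(L(4)*(6 + 2*(-5)))**2 = ((63/8 - sqrt(19))*(6 + 2*(-5)))**2 = ((63/8 - sqrt(19))*(6 - 10))**2 = ((63/8 - sqrt(19))*(-4))**2 = (-63/2 + 4*sqrt(19))**2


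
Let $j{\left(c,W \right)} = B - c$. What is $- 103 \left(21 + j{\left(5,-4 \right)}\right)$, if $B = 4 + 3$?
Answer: $-2369$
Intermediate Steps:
$B = 7$
$j{\left(c,W \right)} = 7 - c$
$- 103 \left(21 + j{\left(5,-4 \right)}\right) = - 103 \left(21 + \left(7 - 5\right)\right) = - 103 \left(21 + 2\right) = \left(-103\right) 23 = -2369$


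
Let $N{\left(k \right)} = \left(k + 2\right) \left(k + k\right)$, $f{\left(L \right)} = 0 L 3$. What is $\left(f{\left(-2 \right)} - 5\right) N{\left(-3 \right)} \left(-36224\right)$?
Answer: $1086720$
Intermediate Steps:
$f{\left(L \right)} = 0$ ($f{\left(L \right)} = 0 \cdot 3 = 0$)
$N{\left(k \right)} = 2 k \left(2 + k\right)$ ($N{\left(k \right)} = \left(2 + k\right) 2 k = 2 k \left(2 + k\right)$)
$\left(f{\left(-2 \right)} - 5\right) N{\left(-3 \right)} \left(-36224\right) = \left(0 - 5\right) 2 \left(-3\right) \left(2 - 3\right) \left(-36224\right) = - 5 \cdot 2 \left(-3\right) \left(-1\right) \left(-36224\right) = \left(-5\right) 6 \left(-36224\right) = \left(-30\right) \left(-36224\right) = 1086720$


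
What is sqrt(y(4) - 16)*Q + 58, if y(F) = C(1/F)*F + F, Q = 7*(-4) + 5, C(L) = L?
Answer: 58 - 23*I*sqrt(11) ≈ 58.0 - 76.282*I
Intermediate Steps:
Q = -23 (Q = -28 + 5 = -23)
y(F) = 1 + F (y(F) = (1/F)*F + F = F/F + F = 1 + F)
sqrt(y(4) - 16)*Q + 58 = sqrt((1 + 4) - 16)*(-23) + 58 = sqrt(5 - 16)*(-23) + 58 = sqrt(-11)*(-23) + 58 = (I*sqrt(11))*(-23) + 58 = -23*I*sqrt(11) + 58 = 58 - 23*I*sqrt(11)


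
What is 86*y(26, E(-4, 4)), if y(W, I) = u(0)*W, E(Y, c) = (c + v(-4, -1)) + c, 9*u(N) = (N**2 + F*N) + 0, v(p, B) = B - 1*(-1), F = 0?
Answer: 0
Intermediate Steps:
v(p, B) = 1 + B (v(p, B) = B + 1 = 1 + B)
u(N) = N**2/9 (u(N) = ((N**2 + 0*N) + 0)/9 = ((N**2 + 0) + 0)/9 = (N**2 + 0)/9 = N**2/9)
E(Y, c) = 2*c (E(Y, c) = (c + (1 - 1)) + c = (c + 0) + c = c + c = 2*c)
y(W, I) = 0 (y(W, I) = ((1/9)*0**2)*W = ((1/9)*0)*W = 0*W = 0)
86*y(26, E(-4, 4)) = 86*0 = 0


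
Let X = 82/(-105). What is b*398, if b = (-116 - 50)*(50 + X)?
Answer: -341439424/105 ≈ -3.2518e+6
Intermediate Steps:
X = -82/105 (X = 82*(-1/105) = -82/105 ≈ -0.78095)
b = -857888/105 (b = (-116 - 50)*(50 - 82/105) = -166*5168/105 = -857888/105 ≈ -8170.4)
b*398 = -857888/105*398 = -341439424/105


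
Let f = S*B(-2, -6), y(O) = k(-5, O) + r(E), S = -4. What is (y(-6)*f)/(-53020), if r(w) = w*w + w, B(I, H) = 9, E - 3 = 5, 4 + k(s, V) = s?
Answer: 567/13255 ≈ 0.042776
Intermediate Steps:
k(s, V) = -4 + s
E = 8 (E = 3 + 5 = 8)
r(w) = w + w² (r(w) = w² + w = w + w²)
y(O) = 63 (y(O) = (-4 - 5) + 8*(1 + 8) = -9 + 8*9 = -9 + 72 = 63)
f = -36 (f = -4*9 = -36)
(y(-6)*f)/(-53020) = (63*(-36))/(-53020) = -2268*(-1/53020) = 567/13255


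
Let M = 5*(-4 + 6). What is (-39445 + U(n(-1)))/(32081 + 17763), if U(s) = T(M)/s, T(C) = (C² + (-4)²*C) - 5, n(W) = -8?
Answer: -315815/398752 ≈ -0.79201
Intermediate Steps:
M = 10 (M = 5*2 = 10)
T(C) = -5 + C² + 16*C (T(C) = (C² + 16*C) - 5 = -5 + C² + 16*C)
U(s) = 255/s (U(s) = (-5 + 10² + 16*10)/s = (-5 + 100 + 160)/s = 255/s)
(-39445 + U(n(-1)))/(32081 + 17763) = (-39445 + 255/(-8))/(32081 + 17763) = (-39445 + 255*(-⅛))/49844 = (-39445 - 255/8)*(1/49844) = -315815/8*1/49844 = -315815/398752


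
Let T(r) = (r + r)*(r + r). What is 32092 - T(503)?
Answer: -979944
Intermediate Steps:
T(r) = 4*r² (T(r) = (2*r)*(2*r) = 4*r²)
32092 - T(503) = 32092 - 4*503² = 32092 - 4*253009 = 32092 - 1*1012036 = 32092 - 1012036 = -979944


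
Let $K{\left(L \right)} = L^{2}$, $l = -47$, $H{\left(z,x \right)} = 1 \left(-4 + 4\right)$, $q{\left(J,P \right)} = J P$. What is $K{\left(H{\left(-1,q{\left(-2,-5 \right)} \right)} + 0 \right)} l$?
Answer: $0$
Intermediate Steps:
$H{\left(z,x \right)} = 0$ ($H{\left(z,x \right)} = 1 \cdot 0 = 0$)
$K{\left(H{\left(-1,q{\left(-2,-5 \right)} \right)} + 0 \right)} l = \left(0 + 0\right)^{2} \left(-47\right) = 0^{2} \left(-47\right) = 0 \left(-47\right) = 0$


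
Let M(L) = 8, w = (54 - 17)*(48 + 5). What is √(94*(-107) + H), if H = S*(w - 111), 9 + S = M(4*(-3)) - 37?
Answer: I*√80358 ≈ 283.47*I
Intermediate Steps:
w = 1961 (w = 37*53 = 1961)
S = -38 (S = -9 + (8 - 37) = -9 - 29 = -38)
H = -70300 (H = -38*(1961 - 111) = -38*1850 = -70300)
√(94*(-107) + H) = √(94*(-107) - 70300) = √(-10058 - 70300) = √(-80358) = I*√80358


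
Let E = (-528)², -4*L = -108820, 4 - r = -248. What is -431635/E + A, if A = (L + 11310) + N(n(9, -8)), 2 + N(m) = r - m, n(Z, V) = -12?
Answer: 10809975533/278784 ≈ 38775.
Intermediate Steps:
r = 252 (r = 4 - 1*(-248) = 4 + 248 = 252)
L = 27205 (L = -¼*(-108820) = 27205)
E = 278784
N(m) = 250 - m (N(m) = -2 + (252 - m) = 250 - m)
A = 38777 (A = (27205 + 11310) + (250 - 1*(-12)) = 38515 + (250 + 12) = 38515 + 262 = 38777)
-431635/E + A = -431635/278784 + 38777 = 10809975533/278784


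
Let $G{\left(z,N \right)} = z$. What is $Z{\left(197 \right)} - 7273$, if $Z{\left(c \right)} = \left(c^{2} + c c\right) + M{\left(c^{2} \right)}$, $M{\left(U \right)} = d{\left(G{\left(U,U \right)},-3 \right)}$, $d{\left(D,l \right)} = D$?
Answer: $109154$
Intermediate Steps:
$M{\left(U \right)} = U$
$Z{\left(c \right)} = 3 c^{2}$ ($Z{\left(c \right)} = \left(c^{2} + c c\right) + c^{2} = \left(c^{2} + c^{2}\right) + c^{2} = 2 c^{2} + c^{2} = 3 c^{2}$)
$Z{\left(197 \right)} - 7273 = 3 \cdot 197^{2} - 7273 = 3 \cdot 38809 - 7273 = 116427 - 7273 = 109154$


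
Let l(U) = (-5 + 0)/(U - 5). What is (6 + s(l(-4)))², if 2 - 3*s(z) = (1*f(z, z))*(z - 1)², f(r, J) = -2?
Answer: 2729104/59049 ≈ 46.218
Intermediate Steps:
l(U) = -5/(-5 + U)
s(z) = ⅔ + 2*(-1 + z)²/3 (s(z) = ⅔ - 1*(-2)*(z - 1)²/3 = ⅔ - (-2)*(-1 + z)²/3 = ⅔ + 2*(-1 + z)²/3)
(6 + s(l(-4)))² = (6 + (⅔ + 2*(-1 - 5/(-5 - 4))²/3))² = (6 + (⅔ + 2*(-1 - 5/(-9))²/3))² = (6 + (⅔ + 2*(-1 - 5*(-⅑))²/3))² = (6 + (⅔ + 2*(-1 + 5/9)²/3))² = (6 + (⅔ + 2*(-4/9)²/3))² = (6 + (⅔ + (⅔)*(16/81)))² = (6 + (⅔ + 32/243))² = (6 + 194/243)² = (1652/243)² = 2729104/59049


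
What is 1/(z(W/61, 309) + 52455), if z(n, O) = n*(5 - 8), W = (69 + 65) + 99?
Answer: 61/3199056 ≈ 1.9068e-5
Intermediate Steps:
W = 233 (W = 134 + 99 = 233)
z(n, O) = -3*n (z(n, O) = n*(-3) = -3*n)
1/(z(W/61, 309) + 52455) = 1/(-699/61 + 52455) = 1/(3199056/61) = 61/3199056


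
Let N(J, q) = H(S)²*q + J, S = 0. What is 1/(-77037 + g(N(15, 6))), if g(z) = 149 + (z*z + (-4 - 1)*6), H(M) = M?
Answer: -1/76693 ≈ -1.3039e-5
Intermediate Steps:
N(J, q) = J (N(J, q) = 0²*q + J = 0*q + J = 0 + J = J)
g(z) = 119 + z² (g(z) = 149 + (z² - 5*6) = 149 + (z² - 30) = 149 + (-30 + z²) = 119 + z²)
1/(-77037 + g(N(15, 6))) = 1/(-77037 + (119 + 15²)) = 1/(-77037 + (119 + 225)) = 1/(-77037 + 344) = 1/(-76693) = -1/76693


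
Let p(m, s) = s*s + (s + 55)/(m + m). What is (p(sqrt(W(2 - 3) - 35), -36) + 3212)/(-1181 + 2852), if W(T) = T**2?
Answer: 4508/1671 - 19*I*sqrt(34)/113628 ≈ 2.6978 - 0.00097501*I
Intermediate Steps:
p(m, s) = s**2 + (55 + s)/(2*m) (p(m, s) = s**2 + (55 + s)/((2*m)) = s**2 + (55 + s)*(1/(2*m)) = s**2 + (55 + s)/(2*m))
(p(sqrt(W(2 - 3) - 35), -36) + 3212)/(-1181 + 2852) = ((55 - 36 + 2*sqrt((2 - 3)**2 - 35)*(-36)**2)/(2*(sqrt((2 - 3)**2 - 35))) + 3212)/(-1181 + 2852) = ((55 - 36 + 2*sqrt((-1)**2 - 35)*1296)/(2*(sqrt((-1)**2 - 35))) + 3212)/1671 = ((55 - 36 + 2*sqrt(1 - 35)*1296)/(2*(sqrt(1 - 35))) + 3212)*(1/1671) = ((55 - 36 + 2*sqrt(-34)*1296)/(2*(sqrt(-34))) + 3212)*(1/1671) = ((55 - 36 + 2*(I*sqrt(34))*1296)/(2*((I*sqrt(34)))) + 3212)*(1/1671) = ((-I*sqrt(34)/34)*(55 - 36 + 2592*I*sqrt(34))/2 + 3212)*(1/1671) = ((-I*sqrt(34)/34)*(19 + 2592*I*sqrt(34))/2 + 3212)*(1/1671) = (-I*sqrt(34)*(19 + 2592*I*sqrt(34))/68 + 3212)*(1/1671) = (3212 - I*sqrt(34)*(19 + 2592*I*sqrt(34))/68)*(1/1671) = 3212/1671 - I*sqrt(34)*(19 + 2592*I*sqrt(34))/113628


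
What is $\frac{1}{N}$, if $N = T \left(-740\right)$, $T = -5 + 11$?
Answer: $- \frac{1}{4440} \approx -0.00022523$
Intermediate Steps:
$T = 6$
$N = -4440$ ($N = 6 \left(-740\right) = -4440$)
$\frac{1}{N} = \frac{1}{-4440} = - \frac{1}{4440}$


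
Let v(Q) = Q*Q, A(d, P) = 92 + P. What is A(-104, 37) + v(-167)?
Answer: 28018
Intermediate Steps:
v(Q) = Q²
A(-104, 37) + v(-167) = (92 + 37) + (-167)² = 129 + 27889 = 28018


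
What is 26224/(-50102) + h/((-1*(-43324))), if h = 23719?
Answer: 26120381/1085309524 ≈ 0.024067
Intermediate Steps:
26224/(-50102) + h/((-1*(-43324))) = 26224/(-50102) + 23719/((-1*(-43324))) = 26224*(-1/50102) + 23719/43324 = -13112/25051 + 23719*(1/43324) = -13112/25051 + 23719/43324 = 26120381/1085309524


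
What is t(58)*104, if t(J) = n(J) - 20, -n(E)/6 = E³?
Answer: -121751968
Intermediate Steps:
n(E) = -6*E³
t(J) = -20 - 6*J³ (t(J) = -6*J³ - 20 = -20 - 6*J³)
t(58)*104 = (-20 - 6*58³)*104 = (-20 - 6*195112)*104 = (-20 - 1170672)*104 = -1170692*104 = -121751968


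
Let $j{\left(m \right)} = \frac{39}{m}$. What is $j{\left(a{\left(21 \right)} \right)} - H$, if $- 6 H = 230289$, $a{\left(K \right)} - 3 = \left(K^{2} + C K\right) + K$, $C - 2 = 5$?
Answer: $\frac{7829839}{204} \approx 38382.0$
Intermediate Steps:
$C = 7$ ($C = 2 + 5 = 7$)
$a{\left(K \right)} = 3 + K^{2} + 8 K$ ($a{\left(K \right)} = 3 + \left(\left(K^{2} + 7 K\right) + K\right) = 3 + \left(K^{2} + 8 K\right) = 3 + K^{2} + 8 K$)
$H = - \frac{76763}{2}$ ($H = \left(- \frac{1}{6}\right) 230289 = - \frac{76763}{2} \approx -38382.0$)
$j{\left(a{\left(21 \right)} \right)} - H = \frac{39}{3 + 21^{2} + 8 \cdot 21} - - \frac{76763}{2} = \frac{39}{3 + 441 + 168} + \frac{76763}{2} = \frac{39}{612} + \frac{76763}{2} = 39 \cdot \frac{1}{612} + \frac{76763}{2} = \frac{13}{204} + \frac{76763}{2} = \frac{7829839}{204}$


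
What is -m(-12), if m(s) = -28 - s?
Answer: 16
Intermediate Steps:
-m(-12) = -(-28 - 1*(-12)) = -(-28 + 12) = -1*(-16) = 16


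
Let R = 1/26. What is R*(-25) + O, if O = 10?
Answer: 235/26 ≈ 9.0385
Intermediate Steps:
R = 1/26 ≈ 0.038462
R*(-25) + O = (1/26)*(-25) + 10 = -25/26 + 10 = 235/26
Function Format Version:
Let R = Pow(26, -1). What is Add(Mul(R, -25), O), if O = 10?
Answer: Rational(235, 26) ≈ 9.0385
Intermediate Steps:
R = Rational(1, 26) ≈ 0.038462
Add(Mul(R, -25), O) = Add(Mul(Rational(1, 26), -25), 10) = Add(Rational(-25, 26), 10) = Rational(235, 26)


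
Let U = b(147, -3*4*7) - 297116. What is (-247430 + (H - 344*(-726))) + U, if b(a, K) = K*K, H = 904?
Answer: -286842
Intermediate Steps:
b(a, K) = K**2
U = -290060 (U = (-3*4*7)**2 - 297116 = (-12*7)**2 - 297116 = (-84)**2 - 297116 = 7056 - 297116 = -290060)
(-247430 + (H - 344*(-726))) + U = (-247430 + (904 - 344*(-726))) - 290060 = (-247430 + (904 + 249744)) - 290060 = (-247430 + 250648) - 290060 = 3218 - 290060 = -286842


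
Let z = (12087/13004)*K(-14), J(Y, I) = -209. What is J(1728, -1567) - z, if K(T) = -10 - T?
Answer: -691546/3251 ≈ -212.72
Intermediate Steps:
z = 12087/3251 (z = (12087/13004)*(-10 - 1*(-14)) = (12087*(1/13004))*(-10 + 14) = (12087/13004)*4 = 12087/3251 ≈ 3.7179)
J(1728, -1567) - z = -209 - 1*12087/3251 = -209 - 12087/3251 = -691546/3251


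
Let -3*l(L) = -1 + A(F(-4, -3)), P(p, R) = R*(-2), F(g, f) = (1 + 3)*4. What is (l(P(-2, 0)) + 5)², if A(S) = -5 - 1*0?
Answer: 49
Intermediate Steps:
F(g, f) = 16 (F(g, f) = 4*4 = 16)
P(p, R) = -2*R
A(S) = -5 (A(S) = -5 + 0 = -5)
l(L) = 2 (l(L) = -(-1 - 5)/3 = -⅓*(-6) = 2)
(l(P(-2, 0)) + 5)² = (2 + 5)² = 7² = 49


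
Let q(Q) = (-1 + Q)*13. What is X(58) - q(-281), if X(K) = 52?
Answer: 3718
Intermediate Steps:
q(Q) = -13 + 13*Q
X(58) - q(-281) = 52 - (-13 + 13*(-281)) = 52 - (-13 - 3653) = 52 - 1*(-3666) = 52 + 3666 = 3718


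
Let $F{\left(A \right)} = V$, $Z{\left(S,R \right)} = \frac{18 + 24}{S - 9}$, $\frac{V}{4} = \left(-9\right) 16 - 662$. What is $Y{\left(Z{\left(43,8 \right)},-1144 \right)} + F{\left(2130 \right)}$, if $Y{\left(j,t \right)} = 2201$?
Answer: $-1023$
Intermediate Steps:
$V = -3224$ ($V = 4 \left(\left(-9\right) 16 - 662\right) = 4 \left(-144 - 662\right) = 4 \left(-806\right) = -3224$)
$Z{\left(S,R \right)} = \frac{42}{-9 + S}$
$F{\left(A \right)} = -3224$
$Y{\left(Z{\left(43,8 \right)},-1144 \right)} + F{\left(2130 \right)} = 2201 - 3224 = -1023$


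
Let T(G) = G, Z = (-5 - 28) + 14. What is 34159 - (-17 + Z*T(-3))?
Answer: 34119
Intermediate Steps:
Z = -19 (Z = -33 + 14 = -19)
34159 - (-17 + Z*T(-3)) = 34159 - (-17 - 19*(-3)) = 34159 - (-17 + 57) = 34159 - 1*40 = 34159 - 40 = 34119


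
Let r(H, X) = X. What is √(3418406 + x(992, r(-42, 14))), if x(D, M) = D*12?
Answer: √3430310 ≈ 1852.1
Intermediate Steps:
x(D, M) = 12*D
√(3418406 + x(992, r(-42, 14))) = √(3418406 + 12*992) = √(3418406 + 11904) = √3430310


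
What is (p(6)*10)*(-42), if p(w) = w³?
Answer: -90720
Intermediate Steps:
(p(6)*10)*(-42) = (6³*10)*(-42) = (216*10)*(-42) = 2160*(-42) = -90720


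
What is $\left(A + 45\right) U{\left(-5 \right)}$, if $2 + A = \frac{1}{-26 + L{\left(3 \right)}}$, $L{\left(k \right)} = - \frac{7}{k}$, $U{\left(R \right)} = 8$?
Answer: $\frac{29216}{85} \approx 343.72$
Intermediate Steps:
$A = - \frac{173}{85}$ ($A = -2 + \frac{1}{-26 - \frac{7}{3}} = -2 + \frac{1}{- \frac{85}{3}} = -2 - \frac{3}{85} = - \frac{173}{85} \approx -2.0353$)
$\left(A + 45\right) U{\left(-5 \right)} = \left(- \frac{173}{85} + 45\right) 8 = \frac{3652}{85} \cdot 8 = \frac{29216}{85}$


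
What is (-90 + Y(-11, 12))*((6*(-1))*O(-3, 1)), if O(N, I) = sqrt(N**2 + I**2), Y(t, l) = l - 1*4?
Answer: 492*sqrt(10) ≈ 1555.8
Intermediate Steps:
Y(t, l) = -4 + l (Y(t, l) = l - 4 = -4 + l)
O(N, I) = sqrt(I**2 + N**2)
(-90 + Y(-11, 12))*((6*(-1))*O(-3, 1)) = (-90 + (-4 + 12))*((6*(-1))*sqrt(1**2 + (-3)**2)) = (-90 + 8)*(-6*sqrt(1 + 9)) = -(-492)*sqrt(10) = 492*sqrt(10)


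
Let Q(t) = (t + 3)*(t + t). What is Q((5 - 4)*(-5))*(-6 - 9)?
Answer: -300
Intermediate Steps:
Q(t) = 2*t*(3 + t) (Q(t) = (3 + t)*(2*t) = 2*t*(3 + t))
Q((5 - 4)*(-5))*(-6 - 9) = (2*((5 - 4)*(-5))*(3 + (5 - 4)*(-5)))*(-6 - 9) = (2*(1*(-5))*(3 + 1*(-5)))*(-15) = (2*(-5)*(3 - 5))*(-15) = (2*(-5)*(-2))*(-15) = 20*(-15) = -300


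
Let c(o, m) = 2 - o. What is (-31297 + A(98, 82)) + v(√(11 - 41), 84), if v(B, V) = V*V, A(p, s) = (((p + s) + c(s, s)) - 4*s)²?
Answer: 27743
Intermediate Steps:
A(p, s) = (2 + p - 4*s)² (A(p, s) = (((p + s) + (2 - s)) - 4*s)² = ((2 + p) - 4*s)² = (2 + p - 4*s)²)
v(B, V) = V²
(-31297 + A(98, 82)) + v(√(11 - 41), 84) = (-31297 + (2 + 98 - 4*82)²) + 84² = (-31297 + (2 + 98 - 328)²) + 7056 = (-31297 + (-228)²) + 7056 = (-31297 + 51984) + 7056 = 20687 + 7056 = 27743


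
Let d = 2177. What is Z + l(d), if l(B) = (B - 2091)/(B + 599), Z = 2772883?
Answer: 3848761647/1388 ≈ 2.7729e+6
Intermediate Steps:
l(B) = (-2091 + B)/(599 + B)
Z + l(d) = 2772883 + (-2091 + 2177)/(599 + 2177) = 2772883 + 86/2776 = 2772883 + (1/2776)*86 = 2772883 + 43/1388 = 3848761647/1388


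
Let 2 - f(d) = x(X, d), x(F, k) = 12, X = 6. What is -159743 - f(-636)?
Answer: -159733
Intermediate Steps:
f(d) = -10 (f(d) = 2 - 1*12 = 2 - 12 = -10)
-159743 - f(-636) = -159743 - 1*(-10) = -159743 + 10 = -159733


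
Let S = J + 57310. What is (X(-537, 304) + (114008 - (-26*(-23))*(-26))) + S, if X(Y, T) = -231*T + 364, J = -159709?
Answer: -42703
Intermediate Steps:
X(Y, T) = 364 - 231*T
S = -102399 (S = -159709 + 57310 = -102399)
(X(-537, 304) + (114008 - (-26*(-23))*(-26))) + S = ((364 - 231*304) + (114008 - (-26*(-23))*(-26))) - 102399 = ((364 - 70224) + (114008 - 598*(-26))) - 102399 = (-69860 + (114008 - 1*(-15548))) - 102399 = (-69860 + (114008 + 15548)) - 102399 = (-69860 + 129556) - 102399 = 59696 - 102399 = -42703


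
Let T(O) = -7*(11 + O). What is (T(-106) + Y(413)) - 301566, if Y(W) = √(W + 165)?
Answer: -300901 + 17*√2 ≈ -3.0088e+5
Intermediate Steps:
Y(W) = √(165 + W)
T(O) = -77 - 7*O
(T(-106) + Y(413)) - 301566 = ((-77 - 7*(-106)) + √(165 + 413)) - 301566 = ((-77 + 742) + √578) - 301566 = (665 + 17*√2) - 301566 = -300901 + 17*√2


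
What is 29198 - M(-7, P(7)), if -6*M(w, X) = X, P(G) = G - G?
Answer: 29198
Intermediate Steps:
P(G) = 0
M(w, X) = -X/6
29198 - M(-7, P(7)) = 29198 - (-1)*0/6 = 29198 - 1*0 = 29198 + 0 = 29198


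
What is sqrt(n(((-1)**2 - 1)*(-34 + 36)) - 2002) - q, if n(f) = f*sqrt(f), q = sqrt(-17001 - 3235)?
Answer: I*(sqrt(2002) - 2*sqrt(5059)) ≈ -97.51*I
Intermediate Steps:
q = 2*I*sqrt(5059) (q = sqrt(-20236) = 2*I*sqrt(5059) ≈ 142.25*I)
n(f) = f**(3/2)
sqrt(n(((-1)**2 - 1)*(-34 + 36)) - 2002) - q = sqrt((((-1)**2 - 1)*(-34 + 36))**(3/2) - 2002) - 2*I*sqrt(5059) = sqrt(((1 - 1)*2)**(3/2) - 2002) - 2*I*sqrt(5059) = sqrt((0*2)**(3/2) - 2002) - 2*I*sqrt(5059) = sqrt(0**(3/2) - 2002) - 2*I*sqrt(5059) = sqrt(0 - 2002) - 2*I*sqrt(5059) = sqrt(-2002) - 2*I*sqrt(5059) = I*sqrt(2002) - 2*I*sqrt(5059)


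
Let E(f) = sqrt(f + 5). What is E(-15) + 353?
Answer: 353 + I*sqrt(10) ≈ 353.0 + 3.1623*I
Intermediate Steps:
E(f) = sqrt(5 + f)
E(-15) + 353 = sqrt(5 - 15) + 353 = sqrt(-10) + 353 = I*sqrt(10) + 353 = 353 + I*sqrt(10)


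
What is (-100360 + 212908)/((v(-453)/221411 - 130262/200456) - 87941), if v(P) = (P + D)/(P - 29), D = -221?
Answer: -5326778506861488/4162185824094361 ≈ -1.2798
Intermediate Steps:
v(P) = (-221 + P)/(-29 + P) (v(P) = (P - 221)/(P - 29) = (-221 + P)/(-29 + P))
(-100360 + 212908)/((v(-453)/221411 - 130262/200456) - 87941) = (-100360 + 212908)/((((-221 - 453)/(-29 - 453))/221411 - 130262/200456) - 87941) = 112548/(((-674/(-482))*(1/221411) - 130262*1/200456) - 87941) = 112548/((-1/482*(-674)*(1/221411) - 65131/100228) - 87941) = 112548/(((337/241)*(1/221411) - 65131/100228) - 87941) = 112548/((337/53360051 - 65131/100228) - 87941) = 112548/(-3475359704845/5348171191628 - 87941) = 112548/(-470326998122662793/5348171191628) = 112548*(-5348171191628/470326998122662793) = -5326778506861488/4162185824094361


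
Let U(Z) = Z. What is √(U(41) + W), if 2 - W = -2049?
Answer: 2*√523 ≈ 45.738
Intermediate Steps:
W = 2051 (W = 2 - 1*(-2049) = 2 + 2049 = 2051)
√(U(41) + W) = √(41 + 2051) = √2092 = 2*√523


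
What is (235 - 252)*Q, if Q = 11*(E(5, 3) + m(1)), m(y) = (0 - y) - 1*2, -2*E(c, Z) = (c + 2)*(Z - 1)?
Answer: 1870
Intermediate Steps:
E(c, Z) = -(-1 + Z)*(2 + c)/2 (E(c, Z) = -(c + 2)*(Z - 1)/2 = -(2 + c)*(-1 + Z)/2 = -(-1 + Z)*(2 + c)/2)
m(y) = -2 - y (m(y) = -y - 2 = -2 - y)
Q = -110 (Q = 11*((1 + (½)*5 - 1*3 - ½*3*5) + (-2 - 1*1)) = 11*((1 + 5/2 - 3 - 15/2) + (-2 - 1)) = 11*(-7 - 3) = 11*(-10) = -110)
(235 - 252)*Q = (235 - 252)*(-110) = -17*(-110) = 1870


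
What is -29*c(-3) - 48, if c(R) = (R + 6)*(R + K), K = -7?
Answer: 822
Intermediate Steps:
c(R) = (-7 + R)*(6 + R) (c(R) = (R + 6)*(R - 7) = (6 + R)*(-7 + R) = (-7 + R)*(6 + R))
-29*c(-3) - 48 = -29*(-42 + (-3)**2 - 1*(-3)) - 48 = -29*(-42 + 9 + 3) - 48 = -29*(-30) - 48 = 870 - 48 = 822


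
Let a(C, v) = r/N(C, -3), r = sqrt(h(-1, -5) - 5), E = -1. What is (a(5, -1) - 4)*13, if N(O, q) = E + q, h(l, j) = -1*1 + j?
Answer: -52 - 13*I*sqrt(11)/4 ≈ -52.0 - 10.779*I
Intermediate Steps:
h(l, j) = -1 + j
N(O, q) = -1 + q
r = I*sqrt(11) (r = sqrt((-1 - 5) - 5) = sqrt(-6 - 5) = sqrt(-11) = I*sqrt(11) ≈ 3.3166*I)
a(C, v) = -I*sqrt(11)/4 (a(C, v) = (I*sqrt(11))/(-1 - 3) = (I*sqrt(11))/(-4) = (I*sqrt(11))*(-1/4) = -I*sqrt(11)/4)
(a(5, -1) - 4)*13 = (-I*sqrt(11)/4 - 4)*13 = (-4 - I*sqrt(11)/4)*13 = -52 - 13*I*sqrt(11)/4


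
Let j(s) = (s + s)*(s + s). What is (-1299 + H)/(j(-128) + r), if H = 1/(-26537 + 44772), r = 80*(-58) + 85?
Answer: -23687264/1111988535 ≈ -0.021302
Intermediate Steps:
j(s) = 4*s**2 (j(s) = (2*s)*(2*s) = 4*s**2)
r = -4555 (r = -4640 + 85 = -4555)
H = 1/18235 ≈ 5.4840e-5
(-1299 + H)/(j(-128) + r) = (-1299 + 1/18235)/(4*(-128)**2 - 4555) = -23687264/(18235*(4*16384 - 4555)) = -23687264/(18235*(65536 - 4555)) = -23687264/18235/60981 = -23687264/18235*1/60981 = -23687264/1111988535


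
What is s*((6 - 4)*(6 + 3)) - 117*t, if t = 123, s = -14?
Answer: -14643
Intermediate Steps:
s*((6 - 4)*(6 + 3)) - 117*t = -14*(6 - 4)*(6 + 3) - 117*123 = -28*9 - 14391 = -14*18 - 14391 = -252 - 14391 = -14643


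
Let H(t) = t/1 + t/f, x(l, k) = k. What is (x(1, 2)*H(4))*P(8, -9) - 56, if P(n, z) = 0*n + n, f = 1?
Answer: 72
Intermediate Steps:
H(t) = 2*t (H(t) = t/1 + t/1 = t*1 + t*1 = t + t = 2*t)
P(n, z) = n (P(n, z) = 0 + n = n)
(x(1, 2)*H(4))*P(8, -9) - 56 = (2*(2*4))*8 - 56 = (2*8)*8 - 56 = 16*8 - 56 = 128 - 56 = 72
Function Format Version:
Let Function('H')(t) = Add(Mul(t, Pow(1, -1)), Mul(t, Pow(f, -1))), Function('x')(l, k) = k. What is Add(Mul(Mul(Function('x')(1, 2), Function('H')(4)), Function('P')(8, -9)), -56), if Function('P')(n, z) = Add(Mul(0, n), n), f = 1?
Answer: 72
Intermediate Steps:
Function('H')(t) = Mul(2, t) (Function('H')(t) = Add(Mul(t, Pow(1, -1)), Mul(t, Pow(1, -1))) = Add(Mul(t, 1), Mul(t, 1)) = Add(t, t) = Mul(2, t))
Function('P')(n, z) = n (Function('P')(n, z) = Add(0, n) = n)
Add(Mul(Mul(Function('x')(1, 2), Function('H')(4)), Function('P')(8, -9)), -56) = Add(Mul(Mul(2, Mul(2, 4)), 8), -56) = Add(Mul(Mul(2, 8), 8), -56) = Add(Mul(16, 8), -56) = Add(128, -56) = 72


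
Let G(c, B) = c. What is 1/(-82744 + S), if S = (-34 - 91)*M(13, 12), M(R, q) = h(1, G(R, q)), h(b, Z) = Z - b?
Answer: -1/84244 ≈ -1.1870e-5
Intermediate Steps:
M(R, q) = -1 + R (M(R, q) = R - 1*1 = R - 1 = -1 + R)
S = -1500 (S = (-34 - 91)*(-1 + 13) = -125*12 = -1500)
1/(-82744 + S) = 1/(-82744 - 1500) = 1/(-84244) = -1/84244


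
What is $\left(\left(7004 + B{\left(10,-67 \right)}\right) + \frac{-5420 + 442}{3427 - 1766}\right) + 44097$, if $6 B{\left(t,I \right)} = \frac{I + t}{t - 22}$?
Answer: $\frac{2037002351}{39864} \approx 51099.0$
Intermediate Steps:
$B{\left(t,I \right)} = \frac{I + t}{6 \left(-22 + t\right)}$ ($B{\left(t,I \right)} = \frac{\left(I + t\right) \frac{1}{t - 22}}{6} = \frac{\left(I + t\right) \frac{1}{-22 + t}}{6} = \frac{\frac{1}{-22 + t} \left(I + t\right)}{6} = \frac{I + t}{6 \left(-22 + t\right)}$)
$\left(\left(7004 + B{\left(10,-67 \right)}\right) + \frac{-5420 + 442}{3427 - 1766}\right) + 44097 = \left(\left(7004 + \frac{-67 + 10}{6 \left(-22 + 10\right)}\right) + \frac{-5420 + 442}{3427 - 1766}\right) + 44097 = \left(\left(7004 + \frac{1}{6} \frac{1}{-12} \left(-57\right)\right) - \frac{4978}{1661}\right) + 44097 = \left(\left(7004 + \frac{1}{6} \left(- \frac{1}{12}\right) \left(-57\right)\right) - \frac{4978}{1661}\right) + 44097 = \left(\left(7004 + \frac{19}{24}\right) - \frac{4978}{1661}\right) + 44097 = \left(\frac{168115}{24} - \frac{4978}{1661}\right) + 44097 = \frac{279119543}{39864} + 44097 = \frac{2037002351}{39864}$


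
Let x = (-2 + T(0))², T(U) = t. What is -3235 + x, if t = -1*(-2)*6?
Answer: -3135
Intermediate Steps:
t = 12 (t = 2*6 = 12)
T(U) = 12
x = 100 (x = (-2 + 12)² = 10² = 100)
-3235 + x = -3235 + 100 = -3135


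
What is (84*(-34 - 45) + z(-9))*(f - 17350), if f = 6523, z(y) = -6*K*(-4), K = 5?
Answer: 70548732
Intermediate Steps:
z(y) = 120 (z(y) = -6*5*(-4) = -30*(-4) = 120)
(84*(-34 - 45) + z(-9))*(f - 17350) = (84*(-34 - 45) + 120)*(6523 - 17350) = (84*(-79) + 120)*(-10827) = (-6636 + 120)*(-10827) = -6516*(-10827) = 70548732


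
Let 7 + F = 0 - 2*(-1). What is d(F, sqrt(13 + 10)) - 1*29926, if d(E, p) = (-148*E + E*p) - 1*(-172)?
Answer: -29014 - 5*sqrt(23) ≈ -29038.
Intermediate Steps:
F = -5 (F = -7 + (0 - 2*(-1)) = -7 + (0 + 2) = -7 + 2 = -5)
d(E, p) = 172 - 148*E + E*p (d(E, p) = (-148*E + E*p) + 172 = 172 - 148*E + E*p)
d(F, sqrt(13 + 10)) - 1*29926 = (172 - 148*(-5) - 5*sqrt(13 + 10)) - 1*29926 = (172 + 740 - 5*sqrt(23)) - 29926 = (912 - 5*sqrt(23)) - 29926 = -29014 - 5*sqrt(23)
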